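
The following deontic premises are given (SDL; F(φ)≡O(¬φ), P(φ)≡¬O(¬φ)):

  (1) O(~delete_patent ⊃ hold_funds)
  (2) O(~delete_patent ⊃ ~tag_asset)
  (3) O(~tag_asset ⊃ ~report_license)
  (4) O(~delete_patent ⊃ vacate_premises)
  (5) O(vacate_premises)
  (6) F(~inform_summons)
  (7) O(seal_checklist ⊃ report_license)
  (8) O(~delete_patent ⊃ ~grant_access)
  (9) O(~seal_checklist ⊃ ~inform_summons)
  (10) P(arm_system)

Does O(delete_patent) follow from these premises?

Yes

Premise 6, F(~inform_summons), is equivalent to O(inform_summons).
Premise 9, O(~seal_checklist ⊃ ~inform_summons), contraposes to O(inform_summons ⊃ seal_checklist); with O(inform_summons) we get O(seal_checklist).
Premise 7 is O(seal_checklist ⊃ report_license); since O(seal_checklist), deontic closure gives O(report_license).
Premise 3, O(~tag_asset ⊃ ~report_license), contraposes to O(report_license ⊃ tag_asset); with O(report_license) we get O(tag_asset).
Premise 2 is O(~delete_patent ⊃ ~tag_asset); contrapositively O(tag_asset ⊃ delete_patent). Since O(tag_asset) holds, K gives O(delete_patent).
Premises 1, 4, 5, 8, 10 do not contribute to this derivation.
So O(delete_patent) follows.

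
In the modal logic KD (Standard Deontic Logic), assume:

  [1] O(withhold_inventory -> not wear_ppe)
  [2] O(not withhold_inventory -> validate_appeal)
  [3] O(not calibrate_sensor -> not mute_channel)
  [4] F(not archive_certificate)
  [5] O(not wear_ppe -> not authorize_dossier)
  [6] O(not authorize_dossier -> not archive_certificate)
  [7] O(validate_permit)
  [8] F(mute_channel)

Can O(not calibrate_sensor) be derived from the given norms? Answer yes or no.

Premise 3 is O(not calibrate_sensor -> not mute_channel); even if O(not mute_channel) held, inferring O(not calibrate_sensor) would be affirming the consequent — invalid.
No other premise forces O(not calibrate_sensor). An ideal world satisfying every premise can still have not calibrate_sensor false, so O(not calibrate_sensor) is not derivable.

No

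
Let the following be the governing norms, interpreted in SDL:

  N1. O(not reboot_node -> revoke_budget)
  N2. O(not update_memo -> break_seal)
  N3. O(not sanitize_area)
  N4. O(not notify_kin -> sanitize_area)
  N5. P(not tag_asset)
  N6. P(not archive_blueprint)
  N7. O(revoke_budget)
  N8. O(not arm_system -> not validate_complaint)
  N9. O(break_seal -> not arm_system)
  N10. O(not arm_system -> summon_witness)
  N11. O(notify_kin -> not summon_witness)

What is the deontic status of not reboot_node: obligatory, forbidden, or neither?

Neither

Premise 1 is O(not reboot_node -> revoke_budget); even if O(revoke_budget) held, inferring O(not reboot_node) would be affirming the consequent — invalid.
No premise or chain of K-axiom applications forces O(not reboot_node), and none forces O(reboot_node). So not reboot_node is neither obligatory nor forbidden under these norms.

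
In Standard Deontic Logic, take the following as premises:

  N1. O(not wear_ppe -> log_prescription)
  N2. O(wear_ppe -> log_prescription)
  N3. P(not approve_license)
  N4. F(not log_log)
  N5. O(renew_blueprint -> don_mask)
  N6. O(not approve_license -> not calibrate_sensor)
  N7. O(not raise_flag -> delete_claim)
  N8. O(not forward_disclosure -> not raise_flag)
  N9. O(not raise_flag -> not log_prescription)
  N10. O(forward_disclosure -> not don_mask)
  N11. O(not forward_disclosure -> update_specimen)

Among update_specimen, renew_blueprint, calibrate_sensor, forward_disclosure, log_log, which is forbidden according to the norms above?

renew_blueprint

Premises 1 and 2 cover both cases: O(not wear_ppe -> log_prescription) and O(wear_ppe -> log_prescription). Since not wear_ppe ∨ wear_ppe is a tautology, O(log_prescription) follows.
The contrapositive of premise 9 (O(not raise_flag -> not log_prescription)) is O(log_prescription -> raise_flag), and O(log_prescription) is already established, so O(raise_flag).
Premise 8 is O(not forward_disclosure -> not raise_flag); contrapositively O(raise_flag -> forward_disclosure). Since O(raise_flag) holds, K gives O(forward_disclosure).
Applying K to premise 10 (O(forward_disclosure -> not don_mask)) and O(forward_disclosure) yields O(not don_mask).
Premise 5, O(renew_blueprint -> don_mask), contraposes to O(not don_mask -> not renew_blueprint); with O(not don_mask) we get O(not renew_blueprint).
So O(not renew_blueprint) holds, i.e. renew_blueprint is forbidden. None of the other listed options is forbidden under the premises.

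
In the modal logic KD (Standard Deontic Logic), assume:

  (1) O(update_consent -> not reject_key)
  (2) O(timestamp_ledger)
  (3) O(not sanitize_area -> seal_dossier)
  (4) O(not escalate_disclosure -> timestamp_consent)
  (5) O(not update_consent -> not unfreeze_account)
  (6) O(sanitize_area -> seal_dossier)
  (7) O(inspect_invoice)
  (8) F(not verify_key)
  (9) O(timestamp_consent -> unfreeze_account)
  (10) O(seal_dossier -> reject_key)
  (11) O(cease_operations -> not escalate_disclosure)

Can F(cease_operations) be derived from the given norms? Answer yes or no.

Yes

By case analysis on sanitize_area: premise 6 gives O(sanitize_area -> seal_dossier) and premise 3 gives O(not sanitize_area -> seal_dossier), so O(seal_dossier) either way.
From O(seal_dossier) and premise 10, O(seal_dossier -> reject_key), we obtain O(reject_key).
Premise 1 is O(update_consent -> not reject_key); contrapositively O(reject_key -> not update_consent). Since O(reject_key) holds, K gives O(not update_consent).
Applying K to premise 5 (O(not update_consent -> not unfreeze_account)) and O(not update_consent) yields O(not unfreeze_account).
Premise 9, O(timestamp_consent -> unfreeze_account), contraposes to O(not unfreeze_account -> not timestamp_consent); with O(not unfreeze_account) we get O(not timestamp_consent).
Premise 4, O(not escalate_disclosure -> timestamp_consent), contraposes to O(not timestamp_consent -> escalate_disclosure); with O(not timestamp_consent) we get O(escalate_disclosure).
Premise 11 is O(cease_operations -> not escalate_disclosure); contrapositively O(escalate_disclosure -> not cease_operations). Since O(escalate_disclosure) holds, K gives O(not cease_operations).
Premises 2, 7, 8 do not contribute to this derivation.
So O(not cease_operations) holds, i.e. F(cease_operations). The claim follows.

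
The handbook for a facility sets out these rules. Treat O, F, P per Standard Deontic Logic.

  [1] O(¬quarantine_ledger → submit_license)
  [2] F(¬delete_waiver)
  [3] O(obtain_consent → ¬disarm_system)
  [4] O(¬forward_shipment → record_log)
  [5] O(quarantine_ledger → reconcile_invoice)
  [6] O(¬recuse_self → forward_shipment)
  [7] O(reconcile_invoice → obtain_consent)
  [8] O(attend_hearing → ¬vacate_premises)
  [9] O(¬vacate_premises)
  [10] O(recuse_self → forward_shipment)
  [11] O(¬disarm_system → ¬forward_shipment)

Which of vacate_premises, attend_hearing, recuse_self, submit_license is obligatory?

submit_license

Premises 10 and 6 cover both cases: O(recuse_self → forward_shipment) and O(¬recuse_self → forward_shipment). Since recuse_self ∨ ¬recuse_self is a tautology, O(forward_shipment) follows.
The contrapositive of premise 11 (O(¬disarm_system → ¬forward_shipment)) is O(forward_shipment → disarm_system), and O(forward_shipment) is already established, so O(disarm_system).
Premise 3 is O(obtain_consent → ¬disarm_system); contrapositively O(disarm_system → ¬obtain_consent). Since O(disarm_system) holds, K gives O(¬obtain_consent).
Premise 7 is O(reconcile_invoice → obtain_consent); contrapositively O(¬obtain_consent → ¬reconcile_invoice). Since O(¬obtain_consent) holds, K gives O(¬reconcile_invoice).
Premise 5, O(quarantine_ledger → reconcile_invoice), contraposes to O(¬reconcile_invoice → ¬quarantine_ledger); with O(¬reconcile_invoice) we get O(¬quarantine_ledger).
Applying K to premise 1 (O(¬quarantine_ledger → submit_license)) and O(¬quarantine_ledger) yields O(submit_license).
So O(submit_license) holds — submit_license is obligatory. None of the other listed options is made obligatory by any chain of premises.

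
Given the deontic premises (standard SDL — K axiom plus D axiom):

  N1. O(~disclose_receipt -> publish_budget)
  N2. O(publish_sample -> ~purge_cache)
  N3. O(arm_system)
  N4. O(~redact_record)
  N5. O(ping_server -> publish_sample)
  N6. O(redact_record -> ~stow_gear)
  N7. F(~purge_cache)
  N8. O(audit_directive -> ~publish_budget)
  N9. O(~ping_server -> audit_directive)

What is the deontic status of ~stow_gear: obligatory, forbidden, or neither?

Neither

Premise 6 is O(redact_record -> ~stow_gear), but O(redact_record) is not derivable from the premises, so it does not yield O(~stow_gear).
No premise or chain of K-axiom applications forces O(~stow_gear), and none forces O(stow_gear). So ~stow_gear is neither obligatory nor forbidden under these norms.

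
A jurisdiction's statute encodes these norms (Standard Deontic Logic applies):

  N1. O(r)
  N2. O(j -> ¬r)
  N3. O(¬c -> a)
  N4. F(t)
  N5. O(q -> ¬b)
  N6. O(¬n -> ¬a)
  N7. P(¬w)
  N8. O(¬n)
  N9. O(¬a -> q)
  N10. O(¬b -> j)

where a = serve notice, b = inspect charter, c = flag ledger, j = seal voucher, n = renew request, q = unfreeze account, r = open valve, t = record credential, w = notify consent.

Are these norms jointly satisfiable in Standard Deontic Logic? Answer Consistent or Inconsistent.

Inconsistent

From premise 1 we have O(r).
The contrapositive of premise 2 (O(j -> ¬r)) is O(r -> ¬j), and O(r) is already established, so O(¬j).
Premise 10 is O(¬b -> j); contrapositively O(¬j -> b). Since O(¬j) holds, K gives O(b).
Premise 5, O(q -> ¬b), contraposes to O(b -> ¬q); with O(b) we get O(¬q).
Premise 9, O(¬a -> q), contraposes to O(¬q -> a); with O(¬q) we get O(a).
The contrapositive of premise 6 (O(¬n -> ¬a)) is O(a -> n), and O(a) is already established, so O(n).
But premise 8 directly asserts O(¬n).
We now have both O(n) and O(¬n) — n is simultaneously obligatory and forbidden, violating the D-axiom.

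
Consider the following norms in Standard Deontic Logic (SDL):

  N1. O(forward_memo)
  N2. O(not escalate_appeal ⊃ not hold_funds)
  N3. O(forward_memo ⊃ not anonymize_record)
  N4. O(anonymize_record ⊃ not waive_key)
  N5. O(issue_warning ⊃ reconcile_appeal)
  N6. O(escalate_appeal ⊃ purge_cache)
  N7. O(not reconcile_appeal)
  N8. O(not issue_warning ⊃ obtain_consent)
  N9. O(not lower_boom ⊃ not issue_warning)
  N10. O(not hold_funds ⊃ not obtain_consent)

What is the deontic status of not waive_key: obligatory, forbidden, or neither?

Neither

Premise 4 is O(anonymize_record ⊃ not waive_key), but O(anonymize_record) is not derivable from the premises, so it does not yield O(not waive_key).
No premise or chain of K-axiom applications forces O(not waive_key), and none forces O(waive_key). So not waive_key is neither obligatory nor forbidden under these norms.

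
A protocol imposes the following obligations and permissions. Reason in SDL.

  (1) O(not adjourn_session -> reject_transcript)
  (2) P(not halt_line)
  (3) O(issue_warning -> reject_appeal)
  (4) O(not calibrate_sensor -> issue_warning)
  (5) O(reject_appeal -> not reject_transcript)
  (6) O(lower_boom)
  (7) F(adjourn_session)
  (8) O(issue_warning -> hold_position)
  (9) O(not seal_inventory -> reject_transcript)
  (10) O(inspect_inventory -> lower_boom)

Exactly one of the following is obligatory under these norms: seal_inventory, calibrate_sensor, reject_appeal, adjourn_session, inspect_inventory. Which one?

calibrate_sensor

Premise 7, F(adjourn_session), is equivalent to O(not adjourn_session).
Premise 1 is O(not adjourn_session -> reject_transcript); since O(not adjourn_session), deontic closure gives O(reject_transcript).
Premise 5 is O(reject_appeal -> not reject_transcript); contrapositively O(reject_transcript -> not reject_appeal). Since O(reject_transcript) holds, K gives O(not reject_appeal).
Premise 3 is O(issue_warning -> reject_appeal); contrapositively O(not reject_appeal -> not issue_warning). Since O(not reject_appeal) holds, K gives O(not issue_warning).
The contrapositive of premise 4 (O(not calibrate_sensor -> issue_warning)) is O(not issue_warning -> calibrate_sensor), and O(not issue_warning) is already established, so O(calibrate_sensor).
So O(calibrate_sensor) holds — calibrate_sensor is obligatory. None of the other listed options is made obligatory by any chain of premises.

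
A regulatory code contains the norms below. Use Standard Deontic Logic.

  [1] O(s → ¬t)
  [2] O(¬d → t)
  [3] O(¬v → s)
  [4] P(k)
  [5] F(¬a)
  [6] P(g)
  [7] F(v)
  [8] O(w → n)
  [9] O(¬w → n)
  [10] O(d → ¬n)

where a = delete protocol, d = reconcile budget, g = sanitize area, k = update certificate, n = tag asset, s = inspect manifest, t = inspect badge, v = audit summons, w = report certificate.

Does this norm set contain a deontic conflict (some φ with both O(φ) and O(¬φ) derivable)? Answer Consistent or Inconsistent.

Premises 9 and 8 cover both cases: O(¬w → n) and O(w → n). Since ¬w ∨ w is a tautology, O(n) follows.
The contrapositive of premise 10 (O(d → ¬n)) is O(n → ¬d), and O(n) is already established, so O(¬d).
From O(¬d) and premise 2, O(¬d → t), we obtain O(t).
Premise 1 is O(s → ¬t); contrapositively O(t → ¬s). Since O(t) holds, K gives O(¬s).
The contrapositive of premise 3 (O(¬v → s)) is O(¬s → v), and O(¬s) is already established, so O(v).
But premise 7, F(v), means O(¬v).
We now have both O(v) and O(¬v) — v is simultaneously obligatory and forbidden, violating the D-axiom.

Inconsistent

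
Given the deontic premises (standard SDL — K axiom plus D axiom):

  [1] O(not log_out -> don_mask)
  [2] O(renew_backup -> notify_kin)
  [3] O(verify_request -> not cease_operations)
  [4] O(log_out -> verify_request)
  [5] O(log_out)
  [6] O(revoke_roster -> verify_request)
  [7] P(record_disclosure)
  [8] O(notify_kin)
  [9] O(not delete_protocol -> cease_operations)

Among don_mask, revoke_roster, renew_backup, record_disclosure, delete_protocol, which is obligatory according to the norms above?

delete_protocol

From premise 5 we have O(log_out).
With premise 4, O(log_out -> verify_request), the K-axiom yields O(verify_request).
Applying K to premise 3 (O(verify_request -> not cease_operations)) and O(verify_request) yields O(not cease_operations).
The contrapositive of premise 9 (O(not delete_protocol -> cease_operations)) is O(not cease_operations -> delete_protocol), and O(not cease_operations) is already established, so O(delete_protocol).
So O(delete_protocol) holds — delete_protocol is obligatory. None of the other listed options is made obligatory by any chain of premises.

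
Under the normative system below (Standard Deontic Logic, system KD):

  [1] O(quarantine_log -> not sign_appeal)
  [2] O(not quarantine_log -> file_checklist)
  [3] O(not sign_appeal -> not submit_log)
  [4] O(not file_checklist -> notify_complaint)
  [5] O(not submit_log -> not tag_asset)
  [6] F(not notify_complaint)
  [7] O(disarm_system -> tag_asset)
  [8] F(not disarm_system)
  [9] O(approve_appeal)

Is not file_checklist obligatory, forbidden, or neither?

Premise 8, F(not disarm_system), is equivalent to O(disarm_system).
Applying K to premise 7 (O(disarm_system -> tag_asset)) and O(disarm_system) yields O(tag_asset).
The contrapositive of premise 5 (O(not submit_log -> not tag_asset)) is O(tag_asset -> submit_log), and O(tag_asset) is already established, so O(submit_log).
Premise 3 is O(not sign_appeal -> not submit_log); contrapositively O(submit_log -> sign_appeal). Since O(submit_log) holds, K gives O(sign_appeal).
Premise 1 is O(quarantine_log -> not sign_appeal); contrapositively O(sign_appeal -> not quarantine_log). Since O(sign_appeal) holds, K gives O(not quarantine_log).
From O(not quarantine_log) and premise 2, O(not quarantine_log -> file_checklist), we obtain O(file_checklist).
Premises 4, 6, 9 do not contribute to this derivation.
Thus O(file_checklist), which is F(not file_checklist): not file_checklist is forbidden.

Forbidden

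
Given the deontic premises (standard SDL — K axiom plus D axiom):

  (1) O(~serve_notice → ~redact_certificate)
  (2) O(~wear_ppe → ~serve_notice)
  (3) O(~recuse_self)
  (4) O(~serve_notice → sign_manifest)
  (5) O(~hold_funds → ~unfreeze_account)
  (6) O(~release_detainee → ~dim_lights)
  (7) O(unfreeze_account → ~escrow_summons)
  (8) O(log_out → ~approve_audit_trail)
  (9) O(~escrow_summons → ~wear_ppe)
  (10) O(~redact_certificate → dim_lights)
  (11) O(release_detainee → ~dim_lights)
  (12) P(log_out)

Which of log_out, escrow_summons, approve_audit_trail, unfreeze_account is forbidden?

unfreeze_account

Premises 6 and 11 cover both cases: O(~release_detainee → ~dim_lights) and O(release_detainee → ~dim_lights). Since ~release_detainee ∨ release_detainee is a tautology, O(~dim_lights) follows.
Premise 10, O(~redact_certificate → dim_lights), contraposes to O(~dim_lights → redact_certificate); with O(~dim_lights) we get O(redact_certificate).
Premise 1, O(~serve_notice → ~redact_certificate), contraposes to O(redact_certificate → serve_notice); with O(redact_certificate) we get O(serve_notice).
Premise 2, O(~wear_ppe → ~serve_notice), contraposes to O(serve_notice → wear_ppe); with O(serve_notice) we get O(wear_ppe).
Premise 9 is O(~escrow_summons → ~wear_ppe); contrapositively O(wear_ppe → escrow_summons). Since O(wear_ppe) holds, K gives O(escrow_summons).
Premise 7, O(unfreeze_account → ~escrow_summons), contraposes to O(escrow_summons → ~unfreeze_account); with O(escrow_summons) we get O(~unfreeze_account).
So O(~unfreeze_account) holds, i.e. unfreeze_account is forbidden. None of the other listed options is forbidden under the premises.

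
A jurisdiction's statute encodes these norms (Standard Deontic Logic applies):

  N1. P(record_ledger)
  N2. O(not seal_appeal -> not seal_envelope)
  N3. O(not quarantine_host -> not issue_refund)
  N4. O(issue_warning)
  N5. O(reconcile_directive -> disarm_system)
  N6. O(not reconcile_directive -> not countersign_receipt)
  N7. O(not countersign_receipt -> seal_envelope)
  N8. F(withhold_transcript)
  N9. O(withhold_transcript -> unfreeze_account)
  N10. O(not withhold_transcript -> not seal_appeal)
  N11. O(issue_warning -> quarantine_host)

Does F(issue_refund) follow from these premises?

No

Premise 3 is O(not quarantine_host -> not issue_refund), but O(not quarantine_host) is not derivable from the premises, so it does not yield O(not issue_refund).
No other premise forces O(not issue_refund). An ideal world satisfying every premise can still have issue_refund true, so F(issue_refund) is not derivable.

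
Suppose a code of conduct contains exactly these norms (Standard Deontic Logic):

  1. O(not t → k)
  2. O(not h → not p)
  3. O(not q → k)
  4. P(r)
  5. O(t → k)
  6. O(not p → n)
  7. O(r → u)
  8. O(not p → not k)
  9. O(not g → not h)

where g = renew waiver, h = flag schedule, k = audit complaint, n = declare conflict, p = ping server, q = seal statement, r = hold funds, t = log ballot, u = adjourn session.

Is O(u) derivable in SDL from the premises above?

No

Premise 7 is O(r → u), but O(r) is not derivable from the premises (the permission P(r) asserts only not O(not r), not O(r)), so it does not yield O(u).
No other premise forces O(u). An ideal world satisfying every premise can still have u false, so O(u) is not derivable.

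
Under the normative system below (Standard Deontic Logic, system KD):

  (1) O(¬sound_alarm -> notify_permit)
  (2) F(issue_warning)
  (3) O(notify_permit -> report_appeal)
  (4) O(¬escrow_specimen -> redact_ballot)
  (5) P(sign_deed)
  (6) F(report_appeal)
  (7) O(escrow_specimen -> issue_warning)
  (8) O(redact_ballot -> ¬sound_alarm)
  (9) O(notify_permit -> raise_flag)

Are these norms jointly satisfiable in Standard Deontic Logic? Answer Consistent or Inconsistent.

Inconsistent

Premise 6, F(report_appeal), is equivalent to O(¬report_appeal).
Premise 3 is O(notify_permit -> report_appeal); contrapositively O(¬report_appeal -> ¬notify_permit). Since O(¬report_appeal) holds, K gives O(¬notify_permit).
Premise 1, O(¬sound_alarm -> notify_permit), contraposes to O(¬notify_permit -> sound_alarm); with O(¬notify_permit) we get O(sound_alarm).
The contrapositive of premise 8 (O(redact_ballot -> ¬sound_alarm)) is O(sound_alarm -> ¬redact_ballot), and O(sound_alarm) is already established, so O(¬redact_ballot).
Premise 4 is O(¬escrow_specimen -> redact_ballot); contrapositively O(¬redact_ballot -> escrow_specimen). Since O(¬redact_ballot) holds, K gives O(escrow_specimen).
Applying K to premise 7 (O(escrow_specimen -> issue_warning)) and O(escrow_specimen) yields O(issue_warning).
But premise 2, F(issue_warning), means O(¬issue_warning).
We now have both O(issue_warning) and O(¬issue_warning) — issue_warning is simultaneously obligatory and forbidden, violating the D-axiom.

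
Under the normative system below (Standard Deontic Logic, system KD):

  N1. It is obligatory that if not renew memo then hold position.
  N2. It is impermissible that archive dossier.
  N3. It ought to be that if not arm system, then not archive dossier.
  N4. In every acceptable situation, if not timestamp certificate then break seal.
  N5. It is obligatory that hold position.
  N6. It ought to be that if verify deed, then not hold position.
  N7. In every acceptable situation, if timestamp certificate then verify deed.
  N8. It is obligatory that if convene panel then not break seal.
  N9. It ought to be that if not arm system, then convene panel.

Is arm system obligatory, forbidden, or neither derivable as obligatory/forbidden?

Obligatory

Premise 5 states O(hold_position) outright.
Premise 6 is O(verify_deed → ¬hold_position); contrapositively O(hold_position → ¬verify_deed). Since O(hold_position) holds, K gives O(¬verify_deed).
Premise 7, O(timestamp_certificate → verify_deed), contraposes to O(¬verify_deed → ¬timestamp_certificate); with O(¬verify_deed) we get O(¬timestamp_certificate).
Applying K to premise 4 (O(¬timestamp_certificate → break_seal)) and O(¬timestamp_certificate) yields O(break_seal).
Premise 8 is O(convene_panel → ¬break_seal); contrapositively O(break_seal → ¬convene_panel). Since O(break_seal) holds, K gives O(¬convene_panel).
Premise 9, O(¬arm_system → convene_panel), contraposes to O(¬convene_panel → arm_system); with O(¬convene_panel) we get O(arm_system).
Premises 1, 2, 3 do not contribute to this derivation.
Hence arm_system is obligatory.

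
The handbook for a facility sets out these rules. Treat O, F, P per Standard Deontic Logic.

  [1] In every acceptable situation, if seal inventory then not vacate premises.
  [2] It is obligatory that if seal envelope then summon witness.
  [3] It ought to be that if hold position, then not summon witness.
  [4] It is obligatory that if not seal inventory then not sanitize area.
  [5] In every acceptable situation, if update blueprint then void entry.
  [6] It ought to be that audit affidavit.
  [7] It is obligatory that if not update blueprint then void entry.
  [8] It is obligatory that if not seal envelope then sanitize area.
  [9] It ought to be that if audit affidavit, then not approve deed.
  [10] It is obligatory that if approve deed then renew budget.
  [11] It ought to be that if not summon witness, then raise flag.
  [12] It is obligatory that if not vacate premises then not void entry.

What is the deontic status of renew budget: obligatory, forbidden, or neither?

Premise 10 is O(approve_deed → renew_budget), but O(approve_deed) is not derivable from the premises, so it does not yield O(renew_budget).
No premise or chain of K-axiom applications forces O(renew_budget), and none forces O(¬renew_budget). So renew_budget is neither obligatory nor forbidden under these norms.

Neither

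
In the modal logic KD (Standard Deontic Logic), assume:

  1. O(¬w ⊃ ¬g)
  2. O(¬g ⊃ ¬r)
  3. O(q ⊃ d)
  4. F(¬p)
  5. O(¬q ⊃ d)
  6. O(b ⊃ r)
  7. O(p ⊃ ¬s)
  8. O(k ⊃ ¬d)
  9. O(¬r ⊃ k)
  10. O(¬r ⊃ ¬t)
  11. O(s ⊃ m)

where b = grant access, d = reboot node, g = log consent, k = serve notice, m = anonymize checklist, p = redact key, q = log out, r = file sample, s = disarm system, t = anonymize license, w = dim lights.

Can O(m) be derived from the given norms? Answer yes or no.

No

Premise 11 is O(s ⊃ m), but O(s) is not derivable from the premises, so it does not yield O(m).
No other premise forces O(m). An ideal world satisfying every premise can still have m false, so O(m) is not derivable.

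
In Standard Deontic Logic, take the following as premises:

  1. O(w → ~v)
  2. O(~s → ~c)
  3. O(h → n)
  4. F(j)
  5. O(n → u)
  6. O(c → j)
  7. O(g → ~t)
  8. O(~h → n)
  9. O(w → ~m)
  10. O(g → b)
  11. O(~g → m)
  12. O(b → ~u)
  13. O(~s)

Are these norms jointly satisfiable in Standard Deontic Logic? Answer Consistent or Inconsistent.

Premise 6 is O(c → j), but O(c) is not derivable from the premises, so it does not yield O(j).
So O(j) is not derivable, and the apparent clash with O(~j) does not arise.
A world satisfying every obligation exists (e.g. b=false, c=false, g=false, h=false, j=false, m=true, n=true, s=false, t=false, u=true, v=false, w=false); no atom is both obligatory and forbidden, so the set is consistent.

Consistent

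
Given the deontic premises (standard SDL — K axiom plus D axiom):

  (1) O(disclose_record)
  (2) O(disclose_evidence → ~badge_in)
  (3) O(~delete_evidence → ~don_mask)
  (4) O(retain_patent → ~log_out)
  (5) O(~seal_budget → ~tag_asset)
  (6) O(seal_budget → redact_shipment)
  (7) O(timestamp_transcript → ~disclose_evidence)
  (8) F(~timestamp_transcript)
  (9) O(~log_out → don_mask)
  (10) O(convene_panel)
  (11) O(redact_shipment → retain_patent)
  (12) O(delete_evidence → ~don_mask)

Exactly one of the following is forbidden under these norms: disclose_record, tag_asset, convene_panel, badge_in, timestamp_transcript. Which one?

Premises 3 and 12 are O(~delete_evidence → ~don_mask) and O(delete_evidence → ~don_mask); every ideal world satisfies ~delete_evidence or delete_evidence, so in either case ~don_mask holds — hence O(~don_mask).
Premise 9 is O(~log_out → don_mask); contrapositively O(~don_mask → log_out). Since O(~don_mask) holds, K gives O(log_out).
Premise 4, O(retain_patent → ~log_out), contraposes to O(log_out → ~retain_patent); with O(log_out) we get O(~retain_patent).
Premise 11 is O(redact_shipment → retain_patent); contrapositively O(~retain_patent → ~redact_shipment). Since O(~retain_patent) holds, K gives O(~redact_shipment).
Premise 6 is O(seal_budget → redact_shipment); contrapositively O(~redact_shipment → ~seal_budget). Since O(~redact_shipment) holds, K gives O(~seal_budget).
Applying K to premise 5 (O(~seal_budget → ~tag_asset)) and O(~seal_budget) yields O(~tag_asset).
So O(~tag_asset) holds, i.e. tag_asset is forbidden. None of the other listed options is forbidden under the premises.

tag_asset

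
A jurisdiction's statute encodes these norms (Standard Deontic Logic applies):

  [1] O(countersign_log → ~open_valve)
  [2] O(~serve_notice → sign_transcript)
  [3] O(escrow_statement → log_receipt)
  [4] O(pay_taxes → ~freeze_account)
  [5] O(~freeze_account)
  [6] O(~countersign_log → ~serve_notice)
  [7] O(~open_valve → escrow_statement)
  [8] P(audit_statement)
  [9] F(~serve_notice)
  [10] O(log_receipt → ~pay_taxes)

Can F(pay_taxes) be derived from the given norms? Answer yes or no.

Yes

F(~serve_notice) at premise 9 means O(serve_notice).
The contrapositive of premise 6 (O(~countersign_log → ~serve_notice)) is O(serve_notice → countersign_log), and O(serve_notice) is already established, so O(countersign_log).
Applying K to premise 1 (O(countersign_log → ~open_valve)) and O(countersign_log) yields O(~open_valve).
Applying K to premise 7 (O(~open_valve → escrow_statement)) and O(~open_valve) yields O(escrow_statement).
Premise 3 is O(escrow_statement → log_receipt); since O(escrow_statement), deontic closure gives O(log_receipt).
Applying K to premise 10 (O(log_receipt → ~pay_taxes)) and O(log_receipt) yields O(~pay_taxes).
Premises 2, 4, 5, 8 do not contribute to this derivation.
So O(~pay_taxes) holds, i.e. F(pay_taxes). The claim follows.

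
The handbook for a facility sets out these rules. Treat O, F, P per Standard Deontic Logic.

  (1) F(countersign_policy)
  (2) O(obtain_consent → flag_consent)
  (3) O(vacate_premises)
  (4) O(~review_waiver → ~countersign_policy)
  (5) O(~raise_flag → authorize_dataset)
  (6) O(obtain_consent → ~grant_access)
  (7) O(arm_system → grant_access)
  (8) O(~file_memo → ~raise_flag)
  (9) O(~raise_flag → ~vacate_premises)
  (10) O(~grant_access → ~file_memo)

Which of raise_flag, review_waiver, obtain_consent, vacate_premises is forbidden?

Premise 3 states O(vacate_premises) outright.
Premise 9 is O(~raise_flag → ~vacate_premises); contrapositively O(vacate_premises → raise_flag). Since O(vacate_premises) holds, K gives O(raise_flag).
Premise 8, O(~file_memo → ~raise_flag), contraposes to O(raise_flag → file_memo); with O(raise_flag) we get O(file_memo).
The contrapositive of premise 10 (O(~grant_access → ~file_memo)) is O(file_memo → grant_access), and O(file_memo) is already established, so O(grant_access).
The contrapositive of premise 6 (O(obtain_consent → ~grant_access)) is O(grant_access → ~obtain_consent), and O(grant_access) is already established, so O(~obtain_consent).
So O(~obtain_consent) holds, i.e. obtain_consent is forbidden. None of the other listed options is forbidden under the premises.

obtain_consent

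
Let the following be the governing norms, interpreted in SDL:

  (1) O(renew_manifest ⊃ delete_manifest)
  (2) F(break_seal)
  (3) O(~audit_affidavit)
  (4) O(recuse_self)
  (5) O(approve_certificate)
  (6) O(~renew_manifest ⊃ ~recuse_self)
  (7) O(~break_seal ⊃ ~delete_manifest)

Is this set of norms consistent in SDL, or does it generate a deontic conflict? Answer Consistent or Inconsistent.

Inconsistent

Premise 4 states O(recuse_self) outright.
Premise 6, O(~renew_manifest ⊃ ~recuse_self), contraposes to O(recuse_self ⊃ renew_manifest); with O(recuse_self) we get O(renew_manifest).
Applying K to premise 1 (O(renew_manifest ⊃ delete_manifest)) and O(renew_manifest) yields O(delete_manifest).
The contrapositive of premise 7 (O(~break_seal ⊃ ~delete_manifest)) is O(delete_manifest ⊃ break_seal), and O(delete_manifest) is already established, so O(break_seal).
But premise 2, F(break_seal), means O(~break_seal).
We now have both O(break_seal) and O(~break_seal) — break_seal is simultaneously obligatory and forbidden, violating the D-axiom.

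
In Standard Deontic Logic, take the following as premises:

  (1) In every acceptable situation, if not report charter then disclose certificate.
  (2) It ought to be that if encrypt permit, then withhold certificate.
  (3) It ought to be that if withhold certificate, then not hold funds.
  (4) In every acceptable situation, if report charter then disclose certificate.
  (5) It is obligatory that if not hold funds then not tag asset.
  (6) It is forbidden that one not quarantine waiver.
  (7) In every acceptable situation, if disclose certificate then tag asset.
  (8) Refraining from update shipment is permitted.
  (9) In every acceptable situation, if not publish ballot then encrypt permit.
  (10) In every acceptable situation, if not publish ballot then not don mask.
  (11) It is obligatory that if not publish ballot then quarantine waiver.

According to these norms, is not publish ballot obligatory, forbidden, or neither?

Forbidden

By case analysis on ¬report_charter: premise 1 gives O(¬report_charter → disclose_certificate) and premise 4 gives O(report_charter → disclose_certificate), so O(disclose_certificate) either way.
Applying K to premise 7 (O(disclose_certificate → tag_asset)) and O(disclose_certificate) yields O(tag_asset).
Premise 5, O(¬hold_funds → ¬tag_asset), contraposes to O(tag_asset → hold_funds); with O(tag_asset) we get O(hold_funds).
Premise 3, O(withhold_certificate → ¬hold_funds), contraposes to O(hold_funds → ¬withhold_certificate); with O(hold_funds) we get O(¬withhold_certificate).
Premise 2 is O(encrypt_permit → withhold_certificate); contrapositively O(¬withhold_certificate → ¬encrypt_permit). Since O(¬withhold_certificate) holds, K gives O(¬encrypt_permit).
Premise 9 is O(¬publish_ballot → encrypt_permit); contrapositively O(¬encrypt_permit → publish_ballot). Since O(¬encrypt_permit) holds, K gives O(publish_ballot).
Premises 6, 8, 10, 11 do not contribute to this derivation.
Thus O(publish_ballot), which is F(¬publish_ballot): ¬publish_ballot is forbidden.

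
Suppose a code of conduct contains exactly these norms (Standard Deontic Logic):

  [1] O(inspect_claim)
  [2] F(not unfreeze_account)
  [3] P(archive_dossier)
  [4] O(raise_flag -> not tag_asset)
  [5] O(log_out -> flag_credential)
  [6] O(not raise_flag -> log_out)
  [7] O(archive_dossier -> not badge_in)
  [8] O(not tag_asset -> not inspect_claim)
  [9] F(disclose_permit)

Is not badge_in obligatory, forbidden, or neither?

Neither

Premise 7 is O(archive_dossier -> not badge_in), but O(archive_dossier) is not derivable from the premises (the permission P(archive_dossier) asserts only not O(not archive_dossier), not O(archive_dossier)), so it does not yield O(not badge_in).
No premise or chain of K-axiom applications forces O(not badge_in), and none forces O(badge_in). So not badge_in is neither obligatory nor forbidden under these norms.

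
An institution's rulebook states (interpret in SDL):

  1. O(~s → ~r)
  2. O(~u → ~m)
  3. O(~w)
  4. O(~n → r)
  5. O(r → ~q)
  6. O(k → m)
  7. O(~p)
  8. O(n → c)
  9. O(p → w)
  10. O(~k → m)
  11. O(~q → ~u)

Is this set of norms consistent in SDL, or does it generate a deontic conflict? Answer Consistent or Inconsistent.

Consistent

Premise 9 is O(p → w), but O(p) is not derivable from the premises, so it does not yield O(w).
So O(w) is not derivable, and the apparent clash with O(~w) does not arise.
A world satisfying every obligation exists (e.g. c=true, k=false, m=true, n=true, p=false, q=true, r=false, s=false, u=true, w=false); no atom is both obligatory and forbidden, so the set is consistent.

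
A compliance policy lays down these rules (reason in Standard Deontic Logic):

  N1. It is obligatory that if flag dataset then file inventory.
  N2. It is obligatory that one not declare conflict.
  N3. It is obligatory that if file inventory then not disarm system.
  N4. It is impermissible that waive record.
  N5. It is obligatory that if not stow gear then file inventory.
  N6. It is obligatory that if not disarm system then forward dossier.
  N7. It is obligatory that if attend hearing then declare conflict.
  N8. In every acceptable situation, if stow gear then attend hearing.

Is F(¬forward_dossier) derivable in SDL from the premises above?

Premise 2 states O(¬declare_conflict) outright.
Premise 7 is O(attend_hearing → declare_conflict); contrapositively O(¬declare_conflict → ¬attend_hearing). Since O(¬declare_conflict) holds, K gives O(¬attend_hearing).
The contrapositive of premise 8 (O(stow_gear → attend_hearing)) is O(¬attend_hearing → ¬stow_gear), and O(¬attend_hearing) is already established, so O(¬stow_gear).
With premise 5, O(¬stow_gear → file_inventory), the K-axiom yields O(file_inventory).
From O(file_inventory) and premise 3, O(file_inventory → ¬disarm_system), we obtain O(¬disarm_system).
Premise 6 is O(¬disarm_system → forward_dossier); since O(¬disarm_system), deontic closure gives O(forward_dossier).
Premises 1, 4 do not contribute to this derivation.
So O(forward_dossier) holds, i.e. F(¬forward_dossier). The claim follows.

Yes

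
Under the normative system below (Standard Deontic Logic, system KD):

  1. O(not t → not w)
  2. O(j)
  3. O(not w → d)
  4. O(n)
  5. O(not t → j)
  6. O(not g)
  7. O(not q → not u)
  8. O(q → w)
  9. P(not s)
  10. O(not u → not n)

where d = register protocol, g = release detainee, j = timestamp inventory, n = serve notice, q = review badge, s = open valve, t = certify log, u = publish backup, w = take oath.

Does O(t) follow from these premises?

Premise 4 gives O(n).
Premise 10, O(not u → not n), contraposes to O(n → u); with O(n) we get O(u).
Premise 7, O(not q → not u), contraposes to O(u → q); with O(u) we get O(q).
Applying K to premise 8 (O(q → w)) and O(q) yields O(w).
Premise 1 is O(not t → not w); contrapositively O(w → t). Since O(w) holds, K gives O(t).
Premises 2, 3, 5, 6, 9 do not contribute to this derivation.
So O(t) follows.

Yes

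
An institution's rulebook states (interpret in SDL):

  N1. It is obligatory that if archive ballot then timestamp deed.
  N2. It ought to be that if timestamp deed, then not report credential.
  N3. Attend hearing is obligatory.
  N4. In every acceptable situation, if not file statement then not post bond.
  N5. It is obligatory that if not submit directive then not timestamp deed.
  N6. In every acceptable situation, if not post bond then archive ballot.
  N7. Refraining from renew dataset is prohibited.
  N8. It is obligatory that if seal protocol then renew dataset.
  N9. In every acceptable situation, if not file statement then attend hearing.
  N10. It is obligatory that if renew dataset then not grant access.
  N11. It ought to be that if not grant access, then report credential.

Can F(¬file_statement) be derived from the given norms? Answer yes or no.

Premise 7 is F(¬renew_dataset), i.e. O(renew_dataset).
Applying K to premise 10 (O(renew_dataset → ¬grant_access)) and O(renew_dataset) yields O(¬grant_access).
With premise 11, O(¬grant_access → report_credential), the K-axiom yields O(report_credential).
Premise 2, O(timestamp_deed → ¬report_credential), contraposes to O(report_credential → ¬timestamp_deed); with O(report_credential) we get O(¬timestamp_deed).
Premise 1, O(archive_ballot → timestamp_deed), contraposes to O(¬timestamp_deed → ¬archive_ballot); with O(¬timestamp_deed) we get O(¬archive_ballot).
Premise 6 is O(¬post_bond → archive_ballot); contrapositively O(¬archive_ballot → post_bond). Since O(¬archive_ballot) holds, K gives O(post_bond).
Premise 4 is O(¬file_statement → ¬post_bond); contrapositively O(post_bond → file_statement). Since O(post_bond) holds, K gives O(file_statement).
Premises 3, 5, 8, 9 do not contribute to this derivation.
So O(file_statement) holds, i.e. F(¬file_statement). The claim follows.

Yes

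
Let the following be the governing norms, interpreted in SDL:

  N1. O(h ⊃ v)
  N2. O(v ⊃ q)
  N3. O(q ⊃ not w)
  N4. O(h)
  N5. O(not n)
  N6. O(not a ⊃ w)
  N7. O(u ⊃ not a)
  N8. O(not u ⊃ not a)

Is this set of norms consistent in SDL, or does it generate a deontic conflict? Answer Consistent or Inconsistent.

Premises 7 and 8 are O(u ⊃ not a) and O(not u ⊃ not a); every ideal world satisfies u or not u, so in either case not a holds — hence O(not a).
Premise 6 is O(not a ⊃ w); since O(not a), deontic closure gives O(w).
The contrapositive of premise 3 (O(q ⊃ not w)) is O(w ⊃ not q), and O(w) is already established, so O(not q).
Premise 2, O(v ⊃ q), contraposes to O(not q ⊃ not v); with O(not q) we get O(not v).
The contrapositive of premise 1 (O(h ⊃ v)) is O(not v ⊃ not h), and O(not v) is already established, so O(not h).
However, premise 4 gives O(h).
We now have both O(not h) and O(h) — h is simultaneously obligatory and forbidden, violating the D-axiom.

Inconsistent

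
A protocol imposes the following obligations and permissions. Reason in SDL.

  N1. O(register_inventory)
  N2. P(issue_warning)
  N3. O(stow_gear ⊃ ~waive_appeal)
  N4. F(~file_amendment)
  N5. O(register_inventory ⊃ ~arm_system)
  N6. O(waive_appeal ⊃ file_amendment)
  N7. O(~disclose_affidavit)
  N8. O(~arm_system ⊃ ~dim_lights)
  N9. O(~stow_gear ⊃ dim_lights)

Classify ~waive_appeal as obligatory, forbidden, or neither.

Obligatory

From premise 1 we have O(register_inventory).
Premise 5 is O(register_inventory ⊃ ~arm_system); since O(register_inventory), deontic closure gives O(~arm_system).
Premise 8 is O(~arm_system ⊃ ~dim_lights); since O(~arm_system), deontic closure gives O(~dim_lights).
The contrapositive of premise 9 (O(~stow_gear ⊃ dim_lights)) is O(~dim_lights ⊃ stow_gear), and O(~dim_lights) is already established, so O(stow_gear).
From O(stow_gear) and premise 3, O(stow_gear ⊃ ~waive_appeal), we obtain O(~waive_appeal).
Premises 2, 4, 6, 7 do not contribute to this derivation.
Hence ~waive_appeal is obligatory.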